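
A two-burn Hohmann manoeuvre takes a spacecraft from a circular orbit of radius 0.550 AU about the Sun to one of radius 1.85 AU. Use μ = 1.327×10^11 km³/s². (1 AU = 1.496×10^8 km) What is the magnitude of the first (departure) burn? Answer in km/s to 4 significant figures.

In km: r₁ = 0.550 × 1.496×10^8 = 8.228×10^7 km; r₂ = 1.85 × 1.496×10^8 = 2.7676×10^8 km.
Semi-major axis of the transfer orbit: a_t = (8.228×10^7 + 2.7676×10^8)/2 = 1.7952×10^8 km.
On the circular orbit at r = 8.228×10^7 km, v_c = √(μ/r) = 40.160 km/s.
Vis-viva on the transfer ellipse at r = 8.228×10^7 km gives v_t = √[μ(2/r − 1/a_t)] = 49.864 km/s.
Δv₁ = |v_t − v_c| = |49.864 − 40.160| = 9.704 km/s.

Δv₁ = 9.704 km/s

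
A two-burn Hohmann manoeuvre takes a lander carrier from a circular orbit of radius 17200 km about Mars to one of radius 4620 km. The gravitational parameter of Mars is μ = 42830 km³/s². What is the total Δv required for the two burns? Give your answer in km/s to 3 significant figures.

Transfer-ellipse semi-major axis a_t = (r₁ + r₂)/2 = (17200 + 4620)/2 = 10910 km.
At r₁ the circular-orbit speed is v₁ = √(μ/r₁) = 1.5780 km/s.
On the transfer ellipse at r₁, v² = μ(2/r − 1/a) gives v_a = √[μ(2/r₁ − 1/a_t)] = 1.0269 km/s.
First burn Δv₁ = |v_a − v₁| = 0.5511 km/s.
At r₂, v₂ = √(μ/r₂) = 3.0448 km/s.
Transfer-orbit speed at r₂: v_p = √[μ(2/r₂ − 1/a_t)] = 3.8230 km/s.
Second burn Δv₂ = |v₂ − v_p| = 0.7782 km/s.
Total Δv = Δv₁ + Δv₂ = 1.329 km/s.

Δv = 1.33 km/s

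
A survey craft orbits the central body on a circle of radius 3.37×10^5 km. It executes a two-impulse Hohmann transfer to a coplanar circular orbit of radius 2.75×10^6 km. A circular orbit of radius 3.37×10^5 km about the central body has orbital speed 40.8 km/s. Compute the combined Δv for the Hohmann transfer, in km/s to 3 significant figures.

Δv = 21.3 km/s

From the circular-orbit relation v² = μ/r at r = 3.37×10^5 km: μ = v²r = (40.8)² × 3.37×10^5 = 5.60984×10^8 km³/s².
Transfer-ellipse semi-major axis a_t = (r₁ + r₂)/2 = (3.370×10^5 + 2.750×10^6)/2 = 1.5435×10^6 km.
At r₁ the circular-orbit speed is v₁ = √(μ/r₁) = 40.80 km/s.
On the transfer ellipse at r₁, vis-viva gives v_p = √[μ(2/r₁ − 1/a_t)] = 54.46 km/s.
First burn Δv₁ = |v_p − v₁| = 13.66 km/s.
At r₂, v₂ = √(μ/r₂) = 14.283 km/s.
Transfer-orbit speed at r₂: v_a = √[μ(2/r₂ − 1/a_t)] = 6.6738 km/s.
Second burn Δv₂ = |v₂ − v_a| = 7.609 km/s.
Total Δv = Δv₁ + Δv₂ = 21.27 km/s.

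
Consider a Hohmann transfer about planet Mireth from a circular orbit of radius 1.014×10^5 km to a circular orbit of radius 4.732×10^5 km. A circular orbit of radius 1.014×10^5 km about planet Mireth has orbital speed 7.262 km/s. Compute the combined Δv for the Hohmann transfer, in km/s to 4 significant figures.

Δv = 3.422 km/s

From the circular-orbit relation v² = μ/r at r = 1.014×10^5 km: μ = v²r = (7.262)² × 1.014×10^5 = 5.34750×10^6 km³/s².
Semi-major axis of the transfer orbit: a_t = (1.014×10^5 + 4.732×10^5)/2 = 2.873×10^5 km.
Circular speed at r₁: v₁ = √(μ/r₁) = √(5.34750×10^6/1.014×10^5) = 7.2620 km/s.
On the transfer ellipse at r₁, vis-viva equation gives v_p = √[μ(2/r₁ − 1/a_t)] = 9.3199 km/s.
First burn Δv₁ = |v_p − v₁| = 2.0579 km/s.
Circular speed at r₂: v₂ = √(μ/r₂) = 3.36165 km/s.
Transfer-orbit speed at r₂: v_a = √[μ(2/r₂ − 1/a_t)] = 1.99712 km/s.
Second burn Δv₂ = |v₂ − v_a| = 1.3645 km/s.
Δv = Δv₁ + Δv₂ = 2.0579 + 1.3645 = 3.422 km/s.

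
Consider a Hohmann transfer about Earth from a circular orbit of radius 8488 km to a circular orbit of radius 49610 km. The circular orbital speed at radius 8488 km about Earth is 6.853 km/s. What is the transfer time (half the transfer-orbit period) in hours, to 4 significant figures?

t = 6.843 hours

From the circular-orbit relation v² = μ/r at r = 8488 km: μ = v²r = (6.853)² × 8488 = 3.98627×10^5 km³/s².
Semi-major axis of the transfer orbit: a_t = (8488 + 49610)/2 = 29049 km.
Transfer time t = π√(a_t³/μ) = π√((29049)³ / 3.98627×10^5) = 24636 s.
Converting: 24636 s ÷ 3600 s/hour = 6.843 hours.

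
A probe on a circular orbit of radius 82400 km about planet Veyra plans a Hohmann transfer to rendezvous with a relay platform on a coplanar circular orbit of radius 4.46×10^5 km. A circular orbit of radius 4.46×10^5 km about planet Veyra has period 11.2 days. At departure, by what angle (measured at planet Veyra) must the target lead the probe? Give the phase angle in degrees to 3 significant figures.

φ = 97.9°

From Kepler's third law T² = 4π²r³/μ at r = 4.46×10^5 km, T = 11.2 days = 11.2 × 86400 s = 9.6768×10^5 s: μ = 4π²r³/T² = 3.74025×10^6 km³/s².
The Hohmann ellipse has a_t = (r₁ + r₂)/2 = 2.642×10^5 km.
Transfer time t = π√(a_t³/μ) = 2.205965×10^5 s.
Target angular speed ω₂ = √(μ/r₂³) = 6.493040×10^-6 rad/s.
Angle swept by the target during transfer: ω₂·t = 1.43234 rad = 82.07°.
Arrival is 180° from departure on the ellipse, so φ = 180° − 82.07° = 97.9°.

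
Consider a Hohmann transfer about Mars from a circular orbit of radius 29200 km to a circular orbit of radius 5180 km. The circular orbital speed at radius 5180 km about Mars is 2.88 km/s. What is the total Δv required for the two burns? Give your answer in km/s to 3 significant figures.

Δv = 1.42 km/s

From the circular-orbit relation v² = μ/r at r = 5180 km: μ = v²r = (2.88)² × 5180 = 42965.0 km³/s².
Transfer-ellipse semi-major axis a_t = (r₁ + r₂)/2 = (29200 + 5180)/2 = 17190 km.
Circular speed at r₁: v₁ = √(μ/r₁) = √(42965.0/29200) = 1.213 km/s.
On the transfer ellipse at r₁, vis-viva gives v_a = √[μ(2/r₁ − 1/a_t)] = 0.6659 km/s.
First burn Δv₁ = |v_a − v₁| = 0.5471 km/s.
At r₂, v₂ = √(μ/r₂) = 2.8800 km/s.
Transfer-orbit speed at r₂: v_p = √[μ(2/r₂ − 1/a_t)] = 3.7536 km/s.
Second burn Δv₂ = |v₂ − v_p| = 0.8736 km/s.
Total Δv = Δv₁ + Δv₂ = 1.421 km/s.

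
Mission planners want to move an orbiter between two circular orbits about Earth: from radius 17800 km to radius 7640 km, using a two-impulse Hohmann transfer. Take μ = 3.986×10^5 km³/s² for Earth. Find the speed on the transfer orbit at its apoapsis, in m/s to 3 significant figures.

v = 3670 m/s

The Hohmann ellipse has a_t = (r₁ + r₂)/2 = 12720 km.
At apoapsis, r = 17800 km.
Applying v² = μ(2/r − 1/a_t): v = 3.667 km/s.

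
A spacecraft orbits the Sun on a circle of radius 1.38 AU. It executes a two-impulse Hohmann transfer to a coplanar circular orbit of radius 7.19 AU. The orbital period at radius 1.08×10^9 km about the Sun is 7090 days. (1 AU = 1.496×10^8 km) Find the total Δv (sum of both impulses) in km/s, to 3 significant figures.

Δv = 12.3 km/s

From Kepler's third law T² = 4π²r³/μ at r = 1.08×10^9 km, T = 7090 days = 7090 × 86400 s = 6.12576×10^8 s: μ = 4π²r³/T² = 1.32529×10^11 km³/s².
In km: r₁ = 1.38 × 1.496×10^8 = 2.06448×10^8 km; r₂ = 7.19 × 1.496×10^8 = 1.075624×10^9 km.
Semi-major axis of the transfer orbit: a_t = (2.06448×10^8 + 1.075624×10^9)/2 = 6.41036×10^8 km.
At r₁ the circular-orbit speed is v₁ = √(μ/r₁) = 25.337 km/s.
On the transfer ellipse at r₁, vis-viva gives v_p = √[μ(2/r₁ − 1/a_t)] = 32.820 km/s.
First burn Δv₁ = |v_p − v₁| = 7.483 km/s.
At r₂, v₂ = √(μ/r₂) = 11.10 km/s.
Transfer-orbit speed at r₂: v_a = √[μ(2/r₂ − 1/a_t)] = 6.299 km/s.
Second burn Δv₂ = |v₂ − v_a| = 4.801 km/s.
Total Δv = Δv₁ + Δv₂ = 12.28 km/s.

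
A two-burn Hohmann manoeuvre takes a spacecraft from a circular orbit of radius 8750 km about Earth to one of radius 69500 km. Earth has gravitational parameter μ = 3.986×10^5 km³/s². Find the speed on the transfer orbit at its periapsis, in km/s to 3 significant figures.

The Hohmann ellipse has a_t = (r₁ + r₂)/2 = 39125 km.
The periapsis of the transfer ellipse is at r = 8750 km.
Vis-viva: v = √[μ(2/r − 1/a_t)] = √[3.986×10^5 × (2/8750 − 1/39125)] = 8.996 km/s.

v = 9.00 km/s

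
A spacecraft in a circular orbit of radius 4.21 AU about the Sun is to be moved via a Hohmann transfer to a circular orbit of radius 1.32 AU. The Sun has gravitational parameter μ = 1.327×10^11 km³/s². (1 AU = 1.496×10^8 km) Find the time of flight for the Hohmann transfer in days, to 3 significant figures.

t = 840 days

In km: r₁ = 4.21 × 1.496×10^8 = 6.29816×10^8 km; r₂ = 1.32 × 1.496×10^8 = 1.97472×10^8 km.
The Hohmann ellipse has a_t = (r₁ + r₂)/2 = 4.13644×10^8 km.
Transfer time t = π√(a_t³/μ) = π√((4.13644×10^8)³ / 1.327×10^11) = 7.255×10^7 s.
Converting: 7.255×10^7 s ÷ 86400 s/day = 840 days.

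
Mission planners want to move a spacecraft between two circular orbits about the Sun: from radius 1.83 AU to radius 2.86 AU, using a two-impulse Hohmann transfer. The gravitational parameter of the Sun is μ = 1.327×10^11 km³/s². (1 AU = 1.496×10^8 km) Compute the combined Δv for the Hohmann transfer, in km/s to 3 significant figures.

Δv = 4.35 km/s

In km: r₁ = 1.83 × 1.496×10^8 = 2.73768×10^8 km; r₂ = 2.86 × 1.496×10^8 = 4.27856×10^8 km.
Transfer-ellipse semi-major axis a_t = (r₁ + r₂)/2 = (2.73768×10^8 + 4.27856×10^8)/2 = 3.50812×10^8 km.
At r₁ the circular-orbit speed is v₁ = √(μ/r₁) = 22.0163 km/s.
On the transfer ellipse at r₁, vis-viva gives v_p = √[μ(2/r₁ − 1/a_t)] = 24.3140 km/s.
First burn Δv₁ = |v_p − v₁| = 2.2977 km/s.
At r₂, v₂ = √(μ/r₂) = 17.6111 km/s.
Transfer-orbit speed at r₂: v_a = √[μ(2/r₂ − 1/a_t)] = 15.5575 km/s.
Second burn Δv₂ = |v₂ − v_a| = 2.0536 km/s.
Δv = Δv₁ + Δv₂ = 2.2977 + 2.0536 = 4.351 km/s.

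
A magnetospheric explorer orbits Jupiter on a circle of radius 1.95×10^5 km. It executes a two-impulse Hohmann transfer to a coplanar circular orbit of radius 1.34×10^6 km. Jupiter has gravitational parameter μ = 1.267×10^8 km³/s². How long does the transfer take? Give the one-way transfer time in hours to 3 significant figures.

t = 52.1 hours

The Hohmann ellipse has a_t = (r₁ + r₂)/2 = 7.675×10^5 km.
Transfer time t = π√(a_t³/μ) = π√((7.675×10^5)³ / 1.267×10^8) = 1.877×10^5 s.
Converting: 1.877×10^5 s ÷ 3600 s/hour = 52.1 hours.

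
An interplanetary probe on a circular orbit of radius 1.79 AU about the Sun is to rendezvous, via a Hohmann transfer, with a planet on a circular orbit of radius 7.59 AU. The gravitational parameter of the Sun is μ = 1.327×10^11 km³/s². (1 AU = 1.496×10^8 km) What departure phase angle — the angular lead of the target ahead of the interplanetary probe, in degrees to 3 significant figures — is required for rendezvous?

φ = 92.6°

In km: r₁ = 1.79 × 1.496×10^8 = 2.67784×10^8 km; r₂ = 7.59 × 1.496×10^8 = 1.135464×10^9 km.
Semi-major axis of the transfer orbit: a_t = (2.67784×10^8 + 1.135464×10^9)/2 = 7.01624×10^8 km.
Transfer time t = π√(a_t³/μ) = 1.603×10^8 s.
Target angular speed ω₂ = √(μ/r₂³) = 9.521×10^-9 rad/s.
Angle swept by the target during transfer: ω₂·t = 1.526 rad = 87.43°.
The interplanetary probe traverses 180° on the transfer ellipse, so the target must lead by 180° − 87.43° = 92.6°.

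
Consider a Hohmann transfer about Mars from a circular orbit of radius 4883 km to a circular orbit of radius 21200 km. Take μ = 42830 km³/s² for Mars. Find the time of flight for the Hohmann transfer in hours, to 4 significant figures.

Semi-major axis of the transfer orbit: a_t = (4883 + 21200)/2 = 13041.5 km.
Transfer time t = π√(a_t³/μ) = π√((13041.5)³ / 42830) = 22608 s.
Converting: 22608 s ÷ 3600 s/hour = 6.280 hours.

t = 6.280 hours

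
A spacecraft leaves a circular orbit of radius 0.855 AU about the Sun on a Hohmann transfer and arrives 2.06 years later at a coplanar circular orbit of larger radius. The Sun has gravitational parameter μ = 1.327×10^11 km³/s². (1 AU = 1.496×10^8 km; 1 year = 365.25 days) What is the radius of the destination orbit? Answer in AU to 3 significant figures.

In km: r₁ = 0.855 × 1.496×10^8 = 1.27908×10^8 km.
Transfer time t = 2.06 years × 365.25 × 86400 s = 6.5008656×10^7 s, and t = π√(a_t³/μ).
So a_t = (μ t²/π²)^(1/3) = (1.327×10^11 × (6.5008656×10^7)² / π²)^(1/3) = 3.8445×10^8 km.
Since a_t = (r₁ + r₂)/2, r₂ = 2a_t − r₁ = 2×3.8445×10^8 − 1.27908×10^8 = 6.40992×10^8 km.
In AU: r₂ = 6.40992×10^8 / 1.496×10^8 = 4.28 AU.

r₂ = 4.28 AU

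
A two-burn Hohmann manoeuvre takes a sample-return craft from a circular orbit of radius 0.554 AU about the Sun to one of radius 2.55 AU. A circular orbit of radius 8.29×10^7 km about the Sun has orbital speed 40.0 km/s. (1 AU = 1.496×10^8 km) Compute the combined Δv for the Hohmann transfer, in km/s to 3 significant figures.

From the circular-orbit relation v² = μ/r at r = 8.29×10^7 km: μ = v²r = (40.0)² × 8.29×10^7 = 1.32640×10^11 km³/s².
In km: r₁ = 0.554 × 1.496×10^8 = 8.28784×10^7 km; r₂ = 2.55 × 1.496×10^8 = 3.8148×10^8 km.
The Hohmann ellipse has a_t = (r₁ + r₂)/2 = 2.321792×10^8 km.
Circular speed at r₁: v₁ = √(μ/r₁) = √(1.32640×10^11/8.28784×10^7) = 40.01 km/s.
Transfer-orbit speed at r₁ (vis-viva): v_p = √[μ(2/r₁ − 1/a_t)] = 51.28 km/s.
First burn Δv₁ = |v_p − v₁| = 11.27 km/s.
At r₂, v₂ = √(μ/r₂) = 18.647 km/s.
Transfer-orbit speed at r₂: v_a = √[μ(2/r₂ − 1/a_t)] = 11.141 km/s.
Second burn Δv₂ = |v₂ − v_a| = 7.506 km/s.
Δv = Δv₁ + Δv₂ = 11.27 + 7.506 = 18.78 km/s.

Δv = 18.8 km/s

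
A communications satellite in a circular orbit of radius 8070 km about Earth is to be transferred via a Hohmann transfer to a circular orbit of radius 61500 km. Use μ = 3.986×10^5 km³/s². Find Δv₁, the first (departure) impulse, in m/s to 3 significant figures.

Δv₁ = 2320 m/s

Transfer-ellipse semi-major axis a_t = (r₁ + r₂)/2 = (8070 + 61500)/2 = 34785 km.
Circular speed at r = 8070 km: v_c = √(μ/r) = 7.028 km/s.
Vis-viva on the transfer ellipse at r = 8070 km gives v_t = √[μ(2/r − 1/a_t)] = 9.345 km/s.
Δv₁ = |v_t − v_c| = |9.345 − 7.028| = 2.317 km/s.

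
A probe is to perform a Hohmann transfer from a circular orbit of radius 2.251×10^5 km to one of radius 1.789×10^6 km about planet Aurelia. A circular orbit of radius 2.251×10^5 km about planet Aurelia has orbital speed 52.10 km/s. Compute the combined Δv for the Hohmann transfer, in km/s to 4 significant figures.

From the circular-orbit relation v² = μ/r at r = 2.251×10^5 km: μ = v²r = (52.10)² × 2.251×10^5 = 6.11014×10^8 km³/s².
The Hohmann ellipse has a_t = (r₁ + r₂)/2 = 1.00705×10^6 km.
Circular speed at r₁: v₁ = √(μ/r₁) = √(6.11014×10^8/2.251×10^5) = 52.10 km/s.
Transfer-orbit speed at r₁ (vis-viva): v_p = √[μ(2/r₁ − 1/a_t)] = 69.44 km/s.
First burn Δv₁ = |v_p − v₁| = 17.34 km/s.
Circular speed at r₂: v₂ = √(μ/r₂) = 18.48 km/s.
Transfer-orbit speed at r₂: v_a = √[μ(2/r₂ − 1/a_t)] = 8.737 km/s.
Second burn Δv₂ = |v₂ − v_a| = 9.743 km/s.
Total Δv = Δv₁ + Δv₂ = 27.08 km/s.

Δv = 27.08 km/s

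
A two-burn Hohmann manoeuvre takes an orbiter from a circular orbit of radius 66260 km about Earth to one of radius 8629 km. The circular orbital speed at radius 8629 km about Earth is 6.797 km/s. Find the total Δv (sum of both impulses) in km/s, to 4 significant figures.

From the circular-orbit relation v² = μ/r at r = 8629 km: μ = v²r = (6.797)² × 8629 = 3.98653×10^5 km³/s².
Transfer-ellipse semi-major axis a_t = (r₁ + r₂)/2 = (66260 + 8629)/2 = 37444.5 km.
Circular speed at r₁: v₁ = √(μ/r₁) = √(3.98653×10^5/66260) = 2.4529 km/s.
On the transfer ellipse at r₁, v² = μ(2/r − 1/a) gives v_a = √[μ(2/r₁ − 1/a_t)] = 1.1775 km/s.
First burn Δv₁ = |v_a − v₁| = 1.275 km/s.
At r₂, v₂ = √(μ/r₂) = 6.797 km/s.
Transfer-orbit speed at r₂: v_p = √[μ(2/r₂ − 1/a_t)] = 9.042 km/s.
Second burn Δv₂ = |v₂ − v_p| = 2.245 km/s.
Δv = Δv₁ + Δv₂ = 1.275 + 2.245 = 3.520 km/s.

Δv = 3.520 km/s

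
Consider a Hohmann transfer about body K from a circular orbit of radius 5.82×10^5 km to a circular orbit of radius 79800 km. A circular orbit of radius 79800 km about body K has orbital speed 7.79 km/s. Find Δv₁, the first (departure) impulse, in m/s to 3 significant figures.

From the circular-orbit relation v² = μ/r at r = 79800 km: μ = v²r = (7.79)² × 79800 = 4.84259×10^6 km³/s².
Transfer-ellipse semi-major axis a_t = (r₁ + r₂)/2 = (5.820×10^5 + 79800)/2 = 3.309×10^5 km.
On the circular orbit at r = 5.820×10^5 km, v_c = √(μ/r) = 2.885 km/s.
Transfer-orbit speed at the same r (vis-viva, a = a_t): v_t = √[μ(2/r − 1/a_t)] = 1.417 km/s.
Δv₁ = |v_t − v_c| = |1.417 − 2.885| = 1.468 km/s.

Δv₁ = 1470 m/s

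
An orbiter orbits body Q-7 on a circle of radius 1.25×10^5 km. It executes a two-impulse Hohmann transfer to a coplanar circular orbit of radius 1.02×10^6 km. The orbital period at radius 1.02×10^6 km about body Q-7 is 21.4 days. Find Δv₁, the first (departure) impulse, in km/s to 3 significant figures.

Δv₁ = 3.31 km/s

From Kepler's third law T² = 4π²r³/μ at r = 1.02×10^6 km, T = 21.4 days = 21.4 × 86400 s = 1.84896×10^6 s: μ = 4π²r³/T² = 1.22548×10^7 km³/s².
The Hohmann ellipse has a_t = (r₁ + r₂)/2 = 5.725×10^5 km.
On the circular orbit at r = 1.250×10^5 km, v_c = √(μ/r) = 9.9014 km/s.
Vis-viva on the transfer ellipse at r = 1.250×10^5 km gives v_t = √[μ(2/r − 1/a_t)] = 13.216 km/s.
Δv₁ = |v_t − v_c| = |13.216 − 9.9014| = 3.315 km/s.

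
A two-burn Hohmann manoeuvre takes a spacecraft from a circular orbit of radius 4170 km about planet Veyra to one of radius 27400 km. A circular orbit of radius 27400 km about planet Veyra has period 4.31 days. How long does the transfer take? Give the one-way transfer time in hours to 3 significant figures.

From Kepler's third law T² = 4π²r³/μ at r = 27400 km, T = 4.31 days = 4.31 × 86400 s = 3.72384×10^5 s: μ = 4π²r³/T² = 5856.38 km³/s².
Semi-major axis of the transfer orbit: a_t = (4170 + 27400)/2 = 15785 km.
Half the transfer-orbit period gives t = π√(a_t³/μ) = 81410 s.
Converting: 81410 s ÷ 3600 s/hour = 22.6 hours.

t = 22.6 hours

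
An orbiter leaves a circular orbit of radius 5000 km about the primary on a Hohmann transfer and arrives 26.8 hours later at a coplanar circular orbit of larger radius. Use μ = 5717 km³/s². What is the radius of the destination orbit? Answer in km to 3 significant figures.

r₂ = 30100 km

Transfer time t = 26.8 hours = 96480 s, and t = π√(a_t³/μ).
So a_t = (μ t²/π²)^(1/3) = (5717 × (96480)² / π²)^(1/3) = 17535 km.
Since a_t = (r₁ + r₂)/2, r₂ = 2a_t − r₁ = 2×17535 − 5000 = 30070 km.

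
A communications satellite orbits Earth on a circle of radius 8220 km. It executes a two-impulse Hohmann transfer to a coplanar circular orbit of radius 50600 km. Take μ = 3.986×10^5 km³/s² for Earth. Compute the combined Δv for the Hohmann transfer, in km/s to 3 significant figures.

The Hohmann ellipse has a_t = (r₁ + r₂)/2 = 29410 km.
At r₁ the circular-orbit speed is v₁ = √(μ/r₁) = 6.964 km/s.
On the transfer ellipse at r₁, v² = μ(2/r − 1/a) gives v_p = √[μ(2/r₁ − 1/a_t)] = 9.134 km/s.
First burn Δv₁ = |v_p − v₁| = 2.170 km/s.
At r₂, v₂ = √(μ/r₂) = 2.807 km/s.
Transfer-orbit speed at r₂: v_a = √[μ(2/r₂ − 1/a_t)] = 1.484 km/s.
Second burn Δv₂ = |v₂ − v_a| = 1.323 km/s.
Total Δv = Δv₁ + Δv₂ = 3.493 km/s.

Δv = 3.49 km/s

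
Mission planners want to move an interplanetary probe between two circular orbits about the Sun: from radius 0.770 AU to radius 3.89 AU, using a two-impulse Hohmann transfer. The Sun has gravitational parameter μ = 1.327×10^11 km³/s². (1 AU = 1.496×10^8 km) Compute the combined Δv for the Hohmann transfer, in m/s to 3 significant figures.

Δv = 16300 m/s

In km: r₁ = 0.770 × 1.496×10^8 = 1.15192×10^8 km; r₂ = 3.89 × 1.496×10^8 = 5.81944×10^8 km.
The Hohmann ellipse has a_t = (r₁ + r₂)/2 = 3.48568×10^8 km.
At r₁ the circular-orbit speed is v₁ = √(μ/r₁) = 33.941 km/s.
Transfer-orbit speed at r₁ (v² = μ(2/r − 1/a)): v_p = √[μ(2/r₁ − 1/a_t)] = 43.855 km/s.
First burn Δv₁ = |v_p − v₁| = 9.914 km/s.
Circular speed at r₂: v₂ = √(μ/r₂) = 15.101 km/s.
Transfer-orbit speed at r₂: v_a = √[μ(2/r₂ − 1/a_t)] = 8.6809 km/s.
Second burn Δv₂ = |v₂ − v_a| = 6.420 km/s.
Δv = Δv₁ + Δv₂ = 9.914 + 6.420 = 16.33 km/s.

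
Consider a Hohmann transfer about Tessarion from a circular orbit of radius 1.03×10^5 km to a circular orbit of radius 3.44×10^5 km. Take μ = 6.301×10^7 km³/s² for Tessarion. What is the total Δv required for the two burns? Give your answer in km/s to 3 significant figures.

Semi-major axis of the transfer orbit: a_t = (1.030×10^5 + 3.440×10^5)/2 = 2.235×10^5 km.
At r₁ the circular-orbit speed is v₁ = √(μ/r₁) = 24.733531 km/s.
On the transfer ellipse at r₁, vis-viva gives v_p = √[μ(2/r₁ − 1/a_t)] = 30.685032 km/s.
First burn Δv₁ = |v_p − v₁| = 5.952 km/s.
At r₂, v₂ = √(μ/r₂) = 13.534 km/s.
Transfer-orbit speed at r₂: v_a = √[μ(2/r₂ − 1/a_t)] = 9.1877 km/s.
Second burn Δv₂ = |v₂ − v_a| = 4.346 km/s.
Δv = Δv₁ + Δv₂ = 5.952 + 4.346 = 10.30 km/s.

Δv = 10.3 km/s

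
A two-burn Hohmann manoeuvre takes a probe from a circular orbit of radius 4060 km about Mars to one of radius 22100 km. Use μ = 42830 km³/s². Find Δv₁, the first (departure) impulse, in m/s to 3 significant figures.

Δv₁ = 974 m/s

Semi-major axis of the transfer orbit: a_t = (4060 + 22100)/2 = 13080 km.
On the circular orbit at r = 4060 km, v_c = √(μ/r) = 3.2480 km/s.
Vis-viva on the transfer ellipse at r = 4060 km gives v_t = √[μ(2/r − 1/a_t)] = 4.2219 km/s.
Δv₁ = |v_t − v_c| = |4.2219 − 3.2480| = 0.9739 km/s.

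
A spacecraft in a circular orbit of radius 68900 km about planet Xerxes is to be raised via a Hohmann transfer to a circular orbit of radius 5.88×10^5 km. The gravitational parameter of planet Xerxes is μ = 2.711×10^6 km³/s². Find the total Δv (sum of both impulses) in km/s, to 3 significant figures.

Δv = 3.28 km/s

Transfer-ellipse semi-major axis a_t = (r₁ + r₂)/2 = (68900 + 5.880×10^5)/2 = 3.2845×10^5 km.
At r₁ the circular-orbit speed is v₁ = √(μ/r₁) = 6.273 km/s.
Transfer-orbit speed at r₁ (vis-viva equation): v_p = √[μ(2/r₁ − 1/a_t)] = 8.393 km/s.
First burn Δv₁ = |v_p − v₁| = 2.120 km/s.
At r₂, v₂ = √(μ/r₂) = 2.147 km/s.
Transfer-orbit speed at r₂: v_a = √[μ(2/r₂ − 1/a_t)] = 0.9834 km/s.
Second burn Δv₂ = |v₂ − v_a| = 1.164 km/s.
Δv = Δv₁ + Δv₂ = 2.120 + 1.164 = 3.284 km/s.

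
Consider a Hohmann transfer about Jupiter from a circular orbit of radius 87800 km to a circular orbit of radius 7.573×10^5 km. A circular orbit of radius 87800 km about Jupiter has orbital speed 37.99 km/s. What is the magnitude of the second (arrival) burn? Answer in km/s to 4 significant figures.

Δv₂ = 7.039 km/s

From the circular-orbit relation v² = μ/r at r = 87800 km: μ = v²r = (37.99)² × 87800 = 1.26716×10^8 km³/s².
Semi-major axis of the transfer orbit: a_t = (87800 + 7.573×10^5)/2 = 4.2255×10^5 km.
On the circular orbit at r = 7.573×10^5 km, v_c = √(μ/r) = 12.9355 km/s.
Transfer-orbit speed at the same r (vis-viva, a = a_t): v_t = √[μ(2/r − 1/a_t)] = 5.89645 km/s.
Δv₂ = |v_t − v_c| = |5.89645 − 12.9355| = 7.039 km/s.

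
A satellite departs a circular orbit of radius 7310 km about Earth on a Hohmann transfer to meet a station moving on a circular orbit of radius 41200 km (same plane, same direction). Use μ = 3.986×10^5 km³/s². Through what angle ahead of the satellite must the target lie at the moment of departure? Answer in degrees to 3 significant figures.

Transfer-ellipse semi-major axis a_t = (r₁ + r₂)/2 = (7310 + 41200)/2 = 24255 km.
The half-period of the transfer ellipse is t = π√(a_t³/μ) = 18797 s.
The target's mean motion on its circular orbit is ω₂ = √(μ/r₂³) = 7.5496×10^-5 rad/s.
Angle swept by the target during transfer: ω₂·t = 1.4191 rad = 81.31°.
Arrival is 180° from departure on the ellipse, so φ = 180° − 81.31° = 98.7°.

φ = 98.7°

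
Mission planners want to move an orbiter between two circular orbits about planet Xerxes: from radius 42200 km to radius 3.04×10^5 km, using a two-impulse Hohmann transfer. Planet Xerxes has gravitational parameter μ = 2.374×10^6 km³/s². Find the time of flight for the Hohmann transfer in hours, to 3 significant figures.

Transfer-ellipse semi-major axis a_t = (r₁ + r₂)/2 = (42200 + 3.040×10^5)/2 = 1.731×10^5 km.
By Kepler's third law the transfer-orbit period is T = 2π√(a_t³/μ), so t = T/2 = 1.468×10^5 s.
Converting: 1.468×10^5 s ÷ 3600 s/hour = 40.8 hours.

t = 40.8 hours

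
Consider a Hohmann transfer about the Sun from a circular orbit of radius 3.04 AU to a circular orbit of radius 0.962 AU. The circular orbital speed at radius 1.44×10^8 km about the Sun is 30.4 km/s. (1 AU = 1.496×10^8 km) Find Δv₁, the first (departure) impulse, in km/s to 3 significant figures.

From the circular-orbit relation v² = μ/r at r = 1.44×10^8 km: μ = v²r = (30.4)² × 1.44×10^8 = 1.33079×10^11 km³/s².
In km: r₁ = 3.04 × 1.496×10^8 = 4.54784×10^8 km; r₂ = 0.962 × 1.496×10^8 = 1.439152×10^8 km.
Semi-major axis of the transfer orbit: a_t = (4.54784×10^8 + 1.439152×10^8)/2 = 2.993496×10^8 km.
On the circular orbit at r = 4.54784×10^8 km, v_c = √(μ/r) = 17.106 km/s.
Vis-viva on the transfer ellipse at r = 4.54784×10^8 km gives v_t = √[μ(2/r − 1/a_t)] = 11.861 km/s.
Δv₁ = |v_t − v_c| = |11.861 − 17.106| = 5.245 km/s.

Δv₁ = 5.25 km/s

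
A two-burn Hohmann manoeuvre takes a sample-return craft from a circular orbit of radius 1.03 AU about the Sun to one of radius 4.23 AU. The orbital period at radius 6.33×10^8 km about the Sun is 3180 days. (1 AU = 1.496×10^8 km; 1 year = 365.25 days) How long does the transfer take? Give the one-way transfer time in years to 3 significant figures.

From Kepler's third law T² = 4π²r³/μ at r = 6.33×10^8 km, T = 3180 days = 3180 × 86400 s = 2.74752×10^8 s: μ = 4π²r³/T² = 1.32644×10^11 km³/s².
In km: r₁ = 1.03 × 1.496×10^8 = 1.54088×10^8 km; r₂ = 4.23 × 1.496×10^8 = 6.32808×10^8 km.
Transfer-ellipse semi-major axis a_t = (r₁ + r₂)/2 = (1.54088×10^8 + 6.32808×10^8)/2 = 3.93448×10^8 km.
Transfer time t = π√(a_t³/μ) = π√((3.93448×10^8)³ / 1.32644×10^11) = 6.732×10^7 s.
Converting: 6.732×10^7 s ÷ 3.15576×10^7 s/year (365.25 × 86400) = 2.13 years.

t = 2.13 years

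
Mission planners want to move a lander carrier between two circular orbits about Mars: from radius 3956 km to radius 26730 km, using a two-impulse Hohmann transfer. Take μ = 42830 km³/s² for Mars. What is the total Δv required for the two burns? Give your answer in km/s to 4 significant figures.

Δv = 1.676 km/s

Semi-major axis of the transfer orbit: a_t = (3956 + 26730)/2 = 15343 km.
At r₁ the circular-orbit speed is v₁ = √(μ/r₁) = 3.290 km/s.
Transfer-orbit speed at r₁ (vis-viva): v_p = √[μ(2/r₁ − 1/a_t)] = 4.343 km/s.
First burn Δv₁ = |v_p − v₁| = 1.053 km/s.
At r₂, v₂ = √(μ/r₂) = 1.26583 km/s.
Transfer-orbit speed at r₂: v_a = √[μ(2/r₂ − 1/a_t)] = 0.642758 km/s.
Second burn Δv₂ = |v₂ − v_a| = 0.6231 km/s.
Δv = Δv₁ + Δv₂ = 1.053 + 0.6231 = 1.676 km/s.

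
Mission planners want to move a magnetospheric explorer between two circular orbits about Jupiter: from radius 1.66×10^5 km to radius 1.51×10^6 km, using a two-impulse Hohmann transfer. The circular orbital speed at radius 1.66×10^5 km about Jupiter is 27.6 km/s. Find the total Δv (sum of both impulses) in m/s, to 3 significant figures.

Δv = 14500 m/s

From the circular-orbit relation v² = μ/r at r = 1.66×10^5 km: μ = v²r = (27.6)² × 1.66×10^5 = 1.26452×10^8 km³/s².
The Hohmann ellipse has a_t = (r₁ + r₂)/2 = 8.380×10^5 km.
Circular speed at r₁: v₁ = √(μ/r₁) = √(1.26452×10^8/1.660×10^5) = 27.600 km/s.
On the transfer ellipse at r₁, vis-viva equation gives v_p = √[μ(2/r₁ − 1/a_t)] = 37.049 km/s.
First burn Δv₁ = |v_p − v₁| = 9.449 km/s.
Circular speed at r₂: v₂ = √(μ/r₂) = 9.151 km/s.
Transfer-orbit speed at r₂: v_a = √[μ(2/r₂ − 1/a_t)] = 4.073 km/s.
Second burn Δv₂ = |v₂ − v_a| = 5.078 km/s.
Δv = Δv₁ + Δv₂ = 9.449 + 5.078 = 14.53 km/s.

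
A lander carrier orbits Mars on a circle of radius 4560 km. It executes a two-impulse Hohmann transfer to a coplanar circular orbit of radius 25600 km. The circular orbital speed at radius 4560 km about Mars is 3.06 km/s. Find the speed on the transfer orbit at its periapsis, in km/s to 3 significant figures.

v = 3.99 km/s

From the circular-orbit relation v² = μ/r at r = 4560 km: μ = v²r = (3.06)² × 4560 = 42698.0 km³/s².
The Hohmann ellipse has a_t = (r₁ + r₂)/2 = 15080 km.
The periapsis of the transfer ellipse is at r = 4560 km.
From the vis-viva equation, v = √[μ(2/r − 1/a_t)] = 3.987 km/s.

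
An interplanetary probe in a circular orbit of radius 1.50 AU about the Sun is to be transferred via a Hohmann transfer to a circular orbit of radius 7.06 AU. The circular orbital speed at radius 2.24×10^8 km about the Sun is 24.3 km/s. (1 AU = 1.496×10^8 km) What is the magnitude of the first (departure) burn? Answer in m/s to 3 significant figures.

Δv₁ = 6900 m/s

From the circular-orbit relation v² = μ/r at r = 2.24×10^8 km: μ = v²r = (24.3)² × 2.24×10^8 = 1.32270×10^11 km³/s².
In km: r₁ = 1.50 × 1.496×10^8 = 2.244×10^8 km; r₂ = 7.06 × 1.496×10^8 = 1.056176×10^9 km.
The Hohmann ellipse has a_t = (r₁ + r₂)/2 = 6.40288×10^8 km.
Circular speed at r = 2.244×10^8 km: v_c = √(μ/r) = 24.2783 km/s.
Vis-viva on the transfer ellipse at r = 2.244×10^8 km gives v_t = √[μ(2/r − 1/a_t)] = 31.1817 km/s.
Δv₁ = |v_t − v_c| = |31.1817 − 24.2783| = 6.903 km/s.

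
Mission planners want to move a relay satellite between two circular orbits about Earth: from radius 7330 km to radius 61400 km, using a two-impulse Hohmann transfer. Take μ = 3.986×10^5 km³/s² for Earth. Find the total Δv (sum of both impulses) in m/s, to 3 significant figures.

Δv = 3850 m/s

Transfer-ellipse semi-major axis a_t = (r₁ + r₂)/2 = (7330 + 61400)/2 = 34365 km.
Circular speed at r₁: v₁ = √(μ/r₁) = √(3.986×10^5/7330) = 7.374 km/s.
Transfer-orbit speed at r₁ (vis-viva equation): v_p = √[μ(2/r₁ − 1/a_t)] = 9.857 km/s.
First burn Δv₁ = |v_p − v₁| = 2.483 km/s.
Circular speed at r₂: v₂ = √(μ/r₂) = 2.548 km/s.
Transfer-orbit speed at r₂: v_a = √[μ(2/r₂ − 1/a_t)] = 1.177 km/s.
Second burn Δv₂ = |v₂ − v_a| = 1.371 km/s.
Total Δv = Δv₁ + Δv₂ = 3.854 km/s.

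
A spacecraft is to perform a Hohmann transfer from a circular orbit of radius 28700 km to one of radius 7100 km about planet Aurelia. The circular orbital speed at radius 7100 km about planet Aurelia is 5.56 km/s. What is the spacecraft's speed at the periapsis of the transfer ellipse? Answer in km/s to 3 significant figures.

v = 7.04 km/s

From the circular-orbit relation v² = μ/r at r = 7100 km: μ = v²r = (5.56)² × 7100 = 2.19487×10^5 km³/s².
The Hohmann ellipse has a_t = (r₁ + r₂)/2 = 17900 km.
At periapsis, r = 7100 km.
Applying v² = μ(2/r − 1/a_t): v = 7.040 km/s.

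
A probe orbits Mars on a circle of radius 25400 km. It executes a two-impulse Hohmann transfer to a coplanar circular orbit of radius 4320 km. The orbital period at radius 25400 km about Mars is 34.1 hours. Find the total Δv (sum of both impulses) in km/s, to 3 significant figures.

From Kepler's third law T² = 4π²r³/μ at r = 25400 km, T = 34.1 hours = 34.1 × 3600 s = 1.2276×10^5 s: μ = 4π²r³/T² = 42928.6 km³/s².
Transfer-ellipse semi-major axis a_t = (r₁ + r₂)/2 = (25400 + 4320)/2 = 14860 km.
Circular speed at r₁: v₁ = √(μ/r₁) = √(42928.6/25400) = 1.30004 km/s.
Transfer-orbit speed at r₁ (vis-viva): v_a = √[μ(2/r₁ − 1/a_t)] = 0.700953 km/s.
First burn Δv₁ = |v_a − v₁| = 0.5991 km/s.
Circular speed at r₂: v₂ = √(μ/r₂) = 3.152 km/s.
Transfer-orbit speed at r₂: v_p = √[μ(2/r₂ − 1/a_t)] = 4.121 km/s.
Second burn Δv₂ = |v₂ − v_p| = 0.9690 km/s.
Total Δv = Δv₁ + Δv₂ = 1.568 km/s.

Δv = 1.57 km/s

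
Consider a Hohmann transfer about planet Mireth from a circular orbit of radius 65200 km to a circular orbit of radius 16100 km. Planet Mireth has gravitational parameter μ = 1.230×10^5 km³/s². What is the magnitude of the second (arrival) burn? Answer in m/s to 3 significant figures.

Transfer-ellipse semi-major axis a_t = (r₁ + r₂)/2 = (65200 + 16100)/2 = 40650 km.
Circular speed at r = 16100 km: v_c = √(μ/r) = 2.7640 km/s.
Transfer-orbit speed at the same r (vis-viva, a = a_t): v_t = √[μ(2/r − 1/a_t)] = 3.5005 km/s.
Δv₂ = |v_t − v_c| = |3.5005 − 2.7640| = 0.7365 km/s.

Δv₂ = 737 m/s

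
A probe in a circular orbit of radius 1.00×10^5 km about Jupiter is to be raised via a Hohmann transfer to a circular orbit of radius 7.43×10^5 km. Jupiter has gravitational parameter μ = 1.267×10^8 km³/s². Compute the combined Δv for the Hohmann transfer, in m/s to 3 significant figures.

Transfer-ellipse semi-major axis a_t = (r₁ + r₂)/2 = (1.000×10^5 + 7.430×10^5)/2 = 4.215×10^5 km.
Circular speed at r₁: v₁ = √(μ/r₁) = √(1.267×10^8/1.000×10^5) = 35.595 km/s.
Transfer-orbit speed at r₁ (v² = μ(2/r − 1/a)): v_p = √[μ(2/r₁ − 1/a_t)] = 47.259 km/s.
First burn Δv₁ = |v_p − v₁| = 11.66 km/s.
At r₂, v₂ = √(μ/r₂) = 13.059 km/s.
Transfer-orbit speed at r₂: v_a = √[μ(2/r₂ − 1/a_t)] = 6.3606 km/s.
Second burn Δv₂ = |v₂ − v_a| = 6.698 km/s.
Δv = Δv₁ + Δv₂ = 11.66 + 6.698 = 18.36 km/s.

Δv = 18400 m/s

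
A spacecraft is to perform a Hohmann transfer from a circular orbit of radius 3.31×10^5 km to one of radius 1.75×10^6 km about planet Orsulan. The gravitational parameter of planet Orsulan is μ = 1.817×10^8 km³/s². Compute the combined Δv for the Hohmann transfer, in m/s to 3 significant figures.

Δv = 11400 m/s

Transfer-ellipse semi-major axis a_t = (r₁ + r₂)/2 = (3.310×10^5 + 1.750×10^6)/2 = 1.0405×10^6 km.
Circular speed at r₁: v₁ = √(μ/r₁) = √(1.817×10^8/3.310×10^5) = 23.4295 km/s.
Transfer-orbit speed at r₁ (vis-viva): v_p = √[μ(2/r₁ − 1/a_t)] = 30.3852 km/s.
First burn Δv₁ = |v_p − v₁| = 6.956 km/s.
At r₂, v₂ = √(μ/r₂) = 10.1896 km/s.
Transfer-orbit speed at r₂: v_a = √[μ(2/r₂ − 1/a_t)] = 5.74713 km/s.
Second burn Δv₂ = |v₂ − v_a| = 4.442 km/s.
Total Δv = Δv₁ + Δv₂ = 11.40 km/s.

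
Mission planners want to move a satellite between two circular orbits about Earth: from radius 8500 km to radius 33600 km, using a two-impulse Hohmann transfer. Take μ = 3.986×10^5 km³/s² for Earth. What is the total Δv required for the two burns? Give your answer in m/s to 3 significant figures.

Semi-major axis of the transfer orbit: a_t = (8500 + 33600)/2 = 21050 km.
At r₁ the circular-orbit speed is v₁ = √(μ/r₁) = 6.8479 km/s.
On the transfer ellipse at r₁, v² = μ(2/r − 1/a) gives v_p = √[μ(2/r₁ − 1/a_t)] = 8.6517 km/s.
First burn Δv₁ = |v_p − v₁| = 1.8038 km/s.
Circular speed at r₂: v₂ = √(μ/r₂) = 3.4443 km/s.
Transfer-orbit speed at r₂: v_a = √[μ(2/r₂ − 1/a_t)] = 2.1887 km/s.
Second burn Δv₂ = |v₂ − v_a| = 1.2556 km/s.
Δv = Δv₁ + Δv₂ = 1.8038 + 1.2556 = 3.059 km/s.

Δv = 3060 m/s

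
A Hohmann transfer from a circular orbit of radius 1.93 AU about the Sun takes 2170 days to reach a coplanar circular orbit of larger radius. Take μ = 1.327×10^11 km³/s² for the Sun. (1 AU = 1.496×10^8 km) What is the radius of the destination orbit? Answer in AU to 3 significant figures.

r₂ = 8.48 AU

In km: r₁ = 1.93 × 1.496×10^8 = 2.88728×10^8 km.
Transfer time t = 2170 days = 1.87488×10^8 s, and t = π√(a_t³/μ).
So a_t = (μ t²/π²)^(1/3) = (1.327×10^11 × (1.87488×10^8)² / π²)^(1/3) = 7.7894×10^8 km.
Since a_t = (r₁ + r₂)/2, r₂ = 2a_t − r₁ = 2×7.7894×10^8 − 2.88728×10^8 = 1.269152×10^9 km.
In AU: r₂ = 1.269152×10^9 / 1.496×10^8 = 8.48 AU.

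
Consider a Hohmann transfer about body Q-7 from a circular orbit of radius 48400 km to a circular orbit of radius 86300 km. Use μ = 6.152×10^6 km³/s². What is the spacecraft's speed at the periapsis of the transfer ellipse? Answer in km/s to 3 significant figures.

v = 12.8 km/s

The Hohmann ellipse has a_t = (r₁ + r₂)/2 = 67350 km.
At periapsis, r = 48400 km.
Vis-viva: v = √[μ(2/r − 1/a_t)] = √[6.152×10^6 × (2/48400 − 1/67350)] = 12.76 km/s.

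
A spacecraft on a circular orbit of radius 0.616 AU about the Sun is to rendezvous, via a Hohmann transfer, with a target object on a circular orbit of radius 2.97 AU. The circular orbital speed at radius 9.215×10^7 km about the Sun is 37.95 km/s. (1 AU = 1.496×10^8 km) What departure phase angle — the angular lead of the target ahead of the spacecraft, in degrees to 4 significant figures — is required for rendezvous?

From the circular-orbit relation v² = μ/r at r = 9.215×10^7 km: μ = v²r = (37.95)² × 9.215×10^7 = 1.32715×10^11 km³/s².
In km: r₁ = 0.616 × 1.496×10^8 = 9.21536×10^7 km; r₂ = 2.97 × 1.496×10^8 = 4.44312×10^8 km.
Semi-major axis of the transfer orbit: a_t = (9.21536×10^7 + 4.44312×10^8)/2 = 2.682328×10^8 km.
Transfer time t = π√(a_t³/μ) = 3.7884×10^7 s.
The target's mean motion on its circular orbit is ω₂ = √(μ/r₂³) = 3.8898×10^-8 rad/s.
Angle swept by the target during transfer: ω₂·t = 1.4736 rad = 84.43°.
Arrival is 180° from departure on the ellipse, so φ = 180° − 84.43° = 95.57°.

φ = 95.57°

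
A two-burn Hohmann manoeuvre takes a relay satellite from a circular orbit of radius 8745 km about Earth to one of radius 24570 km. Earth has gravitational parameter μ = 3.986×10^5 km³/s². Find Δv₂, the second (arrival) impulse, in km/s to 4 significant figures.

Transfer-ellipse semi-major axis a_t = (r₁ + r₂)/2 = (8745 + 24570)/2 = 16657.5 km.
On the circular orbit at r = 24570 km, v_c = √(μ/r) = 4.0278 km/s.
Transfer-orbit speed at the same r (vis-viva, a = a_t): v_t = √[μ(2/r − 1/a_t)] = 2.9184 km/s.
Δv₂ = |v_t − v_c| = |2.9184 − 4.0278| = 1.109 km/s.

Δv₂ = 1.109 km/s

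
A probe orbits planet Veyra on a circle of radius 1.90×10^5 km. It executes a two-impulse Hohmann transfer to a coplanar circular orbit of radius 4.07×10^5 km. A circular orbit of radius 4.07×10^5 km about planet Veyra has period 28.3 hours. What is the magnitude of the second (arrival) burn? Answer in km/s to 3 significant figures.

Δv₂ = 5.07 km/s

From Kepler's third law T² = 4π²r³/μ at r = 4.07×10^5 km, T = 28.3 hours = 28.3 × 3600 s = 1.0188×10^5 s: μ = 4π²r³/T² = 2.56428×10^8 km³/s².
The Hohmann ellipse has a_t = (r₁ + r₂)/2 = 2.985×10^5 km.
Circular speed at r = 4.070×10^5 km: v_c = √(μ/r) = 25.101 km/s.
Vis-viva on the transfer ellipse at r = 4.070×10^5 km gives v_t = √[μ(2/r − 1/a_t)] = 20.026 km/s.
Δv₂ = |v_t − v_c| = |20.026 − 25.101| = 5.075 km/s.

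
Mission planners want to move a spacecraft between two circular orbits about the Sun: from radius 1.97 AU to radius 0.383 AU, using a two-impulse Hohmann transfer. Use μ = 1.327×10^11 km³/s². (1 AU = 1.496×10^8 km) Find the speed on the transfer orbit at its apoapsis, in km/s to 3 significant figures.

v = 12.1 km/s

In km: r₁ = 1.97 × 1.496×10^8 = 2.94712×10^8 km; r₂ = 0.383 × 1.496×10^8 = 5.72968×10^7 km.
Semi-major axis of the transfer orbit: a_t = (2.94712×10^8 + 5.72968×10^7)/2 = 1.760044×10^8 km.
The apoapsis of the transfer ellipse is at r = 2.94712×10^8 km.
Applying v² = μ(2/r − 1/a_t): v = 12.11 km/s.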